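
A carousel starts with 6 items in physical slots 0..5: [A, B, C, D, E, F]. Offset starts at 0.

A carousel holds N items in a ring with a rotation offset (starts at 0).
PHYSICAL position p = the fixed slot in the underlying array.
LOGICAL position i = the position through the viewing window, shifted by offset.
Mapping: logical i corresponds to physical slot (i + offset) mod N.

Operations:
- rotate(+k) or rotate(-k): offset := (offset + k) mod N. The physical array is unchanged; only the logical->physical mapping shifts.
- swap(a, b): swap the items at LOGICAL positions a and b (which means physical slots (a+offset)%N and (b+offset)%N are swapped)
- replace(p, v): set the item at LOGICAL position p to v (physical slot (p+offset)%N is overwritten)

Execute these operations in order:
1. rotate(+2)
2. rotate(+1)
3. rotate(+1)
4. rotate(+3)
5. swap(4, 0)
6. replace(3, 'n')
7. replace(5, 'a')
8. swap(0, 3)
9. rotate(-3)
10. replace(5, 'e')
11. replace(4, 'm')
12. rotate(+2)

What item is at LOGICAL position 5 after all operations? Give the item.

Answer: B

Derivation:
After op 1 (rotate(+2)): offset=2, physical=[A,B,C,D,E,F], logical=[C,D,E,F,A,B]
After op 2 (rotate(+1)): offset=3, physical=[A,B,C,D,E,F], logical=[D,E,F,A,B,C]
After op 3 (rotate(+1)): offset=4, physical=[A,B,C,D,E,F], logical=[E,F,A,B,C,D]
After op 4 (rotate(+3)): offset=1, physical=[A,B,C,D,E,F], logical=[B,C,D,E,F,A]
After op 5 (swap(4, 0)): offset=1, physical=[A,F,C,D,E,B], logical=[F,C,D,E,B,A]
After op 6 (replace(3, 'n')): offset=1, physical=[A,F,C,D,n,B], logical=[F,C,D,n,B,A]
After op 7 (replace(5, 'a')): offset=1, physical=[a,F,C,D,n,B], logical=[F,C,D,n,B,a]
After op 8 (swap(0, 3)): offset=1, physical=[a,n,C,D,F,B], logical=[n,C,D,F,B,a]
After op 9 (rotate(-3)): offset=4, physical=[a,n,C,D,F,B], logical=[F,B,a,n,C,D]
After op 10 (replace(5, 'e')): offset=4, physical=[a,n,C,e,F,B], logical=[F,B,a,n,C,e]
After op 11 (replace(4, 'm')): offset=4, physical=[a,n,m,e,F,B], logical=[F,B,a,n,m,e]
After op 12 (rotate(+2)): offset=0, physical=[a,n,m,e,F,B], logical=[a,n,m,e,F,B]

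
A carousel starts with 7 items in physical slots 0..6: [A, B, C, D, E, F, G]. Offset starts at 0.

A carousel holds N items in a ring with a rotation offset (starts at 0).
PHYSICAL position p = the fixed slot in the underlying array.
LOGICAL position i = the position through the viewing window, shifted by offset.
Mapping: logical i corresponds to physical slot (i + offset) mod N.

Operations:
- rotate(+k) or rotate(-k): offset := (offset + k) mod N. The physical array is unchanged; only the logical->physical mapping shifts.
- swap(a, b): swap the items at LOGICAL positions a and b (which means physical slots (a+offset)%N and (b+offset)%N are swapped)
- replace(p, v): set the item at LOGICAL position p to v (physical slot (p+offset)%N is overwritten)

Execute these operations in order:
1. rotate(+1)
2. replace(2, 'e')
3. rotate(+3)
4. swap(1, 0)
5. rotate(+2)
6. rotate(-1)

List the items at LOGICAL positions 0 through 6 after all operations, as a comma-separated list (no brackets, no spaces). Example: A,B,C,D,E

Answer: E,G,A,B,C,e,F

Derivation:
After op 1 (rotate(+1)): offset=1, physical=[A,B,C,D,E,F,G], logical=[B,C,D,E,F,G,A]
After op 2 (replace(2, 'e')): offset=1, physical=[A,B,C,e,E,F,G], logical=[B,C,e,E,F,G,A]
After op 3 (rotate(+3)): offset=4, physical=[A,B,C,e,E,F,G], logical=[E,F,G,A,B,C,e]
After op 4 (swap(1, 0)): offset=4, physical=[A,B,C,e,F,E,G], logical=[F,E,G,A,B,C,e]
After op 5 (rotate(+2)): offset=6, physical=[A,B,C,e,F,E,G], logical=[G,A,B,C,e,F,E]
After op 6 (rotate(-1)): offset=5, physical=[A,B,C,e,F,E,G], logical=[E,G,A,B,C,e,F]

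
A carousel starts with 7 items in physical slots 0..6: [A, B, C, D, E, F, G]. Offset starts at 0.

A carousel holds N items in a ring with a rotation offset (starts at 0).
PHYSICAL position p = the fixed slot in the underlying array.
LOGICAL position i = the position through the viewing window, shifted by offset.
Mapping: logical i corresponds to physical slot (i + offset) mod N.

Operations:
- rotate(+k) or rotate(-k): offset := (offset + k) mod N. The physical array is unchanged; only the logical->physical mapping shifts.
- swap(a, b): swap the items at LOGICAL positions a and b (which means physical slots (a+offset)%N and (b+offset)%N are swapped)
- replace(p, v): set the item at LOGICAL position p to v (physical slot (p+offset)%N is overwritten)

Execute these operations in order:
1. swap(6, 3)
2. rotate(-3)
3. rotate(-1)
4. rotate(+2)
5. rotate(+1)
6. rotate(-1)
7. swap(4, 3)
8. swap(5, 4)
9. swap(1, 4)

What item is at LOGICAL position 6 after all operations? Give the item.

After op 1 (swap(6, 3)): offset=0, physical=[A,B,C,G,E,F,D], logical=[A,B,C,G,E,F,D]
After op 2 (rotate(-3)): offset=4, physical=[A,B,C,G,E,F,D], logical=[E,F,D,A,B,C,G]
After op 3 (rotate(-1)): offset=3, physical=[A,B,C,G,E,F,D], logical=[G,E,F,D,A,B,C]
After op 4 (rotate(+2)): offset=5, physical=[A,B,C,G,E,F,D], logical=[F,D,A,B,C,G,E]
After op 5 (rotate(+1)): offset=6, physical=[A,B,C,G,E,F,D], logical=[D,A,B,C,G,E,F]
After op 6 (rotate(-1)): offset=5, physical=[A,B,C,G,E,F,D], logical=[F,D,A,B,C,G,E]
After op 7 (swap(4, 3)): offset=5, physical=[A,C,B,G,E,F,D], logical=[F,D,A,C,B,G,E]
After op 8 (swap(5, 4)): offset=5, physical=[A,C,G,B,E,F,D], logical=[F,D,A,C,G,B,E]
After op 9 (swap(1, 4)): offset=5, physical=[A,C,D,B,E,F,G], logical=[F,G,A,C,D,B,E]

Answer: E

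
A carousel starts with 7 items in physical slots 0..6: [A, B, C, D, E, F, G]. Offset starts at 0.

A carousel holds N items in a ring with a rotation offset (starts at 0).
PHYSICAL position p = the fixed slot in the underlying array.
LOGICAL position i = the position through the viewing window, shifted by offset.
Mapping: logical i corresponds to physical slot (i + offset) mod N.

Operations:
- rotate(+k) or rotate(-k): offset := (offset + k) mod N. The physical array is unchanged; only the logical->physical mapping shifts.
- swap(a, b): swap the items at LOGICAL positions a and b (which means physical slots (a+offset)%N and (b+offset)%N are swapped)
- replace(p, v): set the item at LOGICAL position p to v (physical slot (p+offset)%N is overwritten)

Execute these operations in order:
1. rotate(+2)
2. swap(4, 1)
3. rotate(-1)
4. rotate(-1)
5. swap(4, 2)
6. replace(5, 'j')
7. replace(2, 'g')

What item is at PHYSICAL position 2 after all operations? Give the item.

After op 1 (rotate(+2)): offset=2, physical=[A,B,C,D,E,F,G], logical=[C,D,E,F,G,A,B]
After op 2 (swap(4, 1)): offset=2, physical=[A,B,C,G,E,F,D], logical=[C,G,E,F,D,A,B]
After op 3 (rotate(-1)): offset=1, physical=[A,B,C,G,E,F,D], logical=[B,C,G,E,F,D,A]
After op 4 (rotate(-1)): offset=0, physical=[A,B,C,G,E,F,D], logical=[A,B,C,G,E,F,D]
After op 5 (swap(4, 2)): offset=0, physical=[A,B,E,G,C,F,D], logical=[A,B,E,G,C,F,D]
After op 6 (replace(5, 'j')): offset=0, physical=[A,B,E,G,C,j,D], logical=[A,B,E,G,C,j,D]
After op 7 (replace(2, 'g')): offset=0, physical=[A,B,g,G,C,j,D], logical=[A,B,g,G,C,j,D]

Answer: g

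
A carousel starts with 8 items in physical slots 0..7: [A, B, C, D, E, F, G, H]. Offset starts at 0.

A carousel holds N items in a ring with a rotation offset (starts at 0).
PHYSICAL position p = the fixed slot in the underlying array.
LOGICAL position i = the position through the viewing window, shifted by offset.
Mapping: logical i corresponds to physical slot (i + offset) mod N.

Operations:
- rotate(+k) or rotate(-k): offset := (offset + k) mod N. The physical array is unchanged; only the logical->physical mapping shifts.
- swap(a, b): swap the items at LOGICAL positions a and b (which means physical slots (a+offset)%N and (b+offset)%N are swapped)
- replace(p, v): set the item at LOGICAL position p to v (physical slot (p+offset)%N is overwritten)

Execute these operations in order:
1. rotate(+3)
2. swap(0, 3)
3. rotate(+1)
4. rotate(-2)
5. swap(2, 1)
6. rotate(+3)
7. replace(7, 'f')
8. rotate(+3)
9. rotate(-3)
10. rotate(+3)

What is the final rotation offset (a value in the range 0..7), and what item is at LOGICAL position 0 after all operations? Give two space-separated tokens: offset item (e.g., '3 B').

Answer: 0 A

Derivation:
After op 1 (rotate(+3)): offset=3, physical=[A,B,C,D,E,F,G,H], logical=[D,E,F,G,H,A,B,C]
After op 2 (swap(0, 3)): offset=3, physical=[A,B,C,G,E,F,D,H], logical=[G,E,F,D,H,A,B,C]
After op 3 (rotate(+1)): offset=4, physical=[A,B,C,G,E,F,D,H], logical=[E,F,D,H,A,B,C,G]
After op 4 (rotate(-2)): offset=2, physical=[A,B,C,G,E,F,D,H], logical=[C,G,E,F,D,H,A,B]
After op 5 (swap(2, 1)): offset=2, physical=[A,B,C,E,G,F,D,H], logical=[C,E,G,F,D,H,A,B]
After op 6 (rotate(+3)): offset=5, physical=[A,B,C,E,G,F,D,H], logical=[F,D,H,A,B,C,E,G]
After op 7 (replace(7, 'f')): offset=5, physical=[A,B,C,E,f,F,D,H], logical=[F,D,H,A,B,C,E,f]
After op 8 (rotate(+3)): offset=0, physical=[A,B,C,E,f,F,D,H], logical=[A,B,C,E,f,F,D,H]
After op 9 (rotate(-3)): offset=5, physical=[A,B,C,E,f,F,D,H], logical=[F,D,H,A,B,C,E,f]
After op 10 (rotate(+3)): offset=0, physical=[A,B,C,E,f,F,D,H], logical=[A,B,C,E,f,F,D,H]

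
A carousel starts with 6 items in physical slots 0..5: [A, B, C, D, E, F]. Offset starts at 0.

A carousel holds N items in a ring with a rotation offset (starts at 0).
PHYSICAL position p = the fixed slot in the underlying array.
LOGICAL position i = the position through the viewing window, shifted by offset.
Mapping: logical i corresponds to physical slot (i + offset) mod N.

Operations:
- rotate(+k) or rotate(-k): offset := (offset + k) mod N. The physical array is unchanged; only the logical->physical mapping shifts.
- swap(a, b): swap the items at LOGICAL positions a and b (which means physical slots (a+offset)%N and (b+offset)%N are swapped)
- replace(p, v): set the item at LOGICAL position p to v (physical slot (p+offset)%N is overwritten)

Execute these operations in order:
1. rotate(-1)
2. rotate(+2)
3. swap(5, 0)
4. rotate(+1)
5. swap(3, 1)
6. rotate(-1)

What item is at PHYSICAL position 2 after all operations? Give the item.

Answer: C

Derivation:
After op 1 (rotate(-1)): offset=5, physical=[A,B,C,D,E,F], logical=[F,A,B,C,D,E]
After op 2 (rotate(+2)): offset=1, physical=[A,B,C,D,E,F], logical=[B,C,D,E,F,A]
After op 3 (swap(5, 0)): offset=1, physical=[B,A,C,D,E,F], logical=[A,C,D,E,F,B]
After op 4 (rotate(+1)): offset=2, physical=[B,A,C,D,E,F], logical=[C,D,E,F,B,A]
After op 5 (swap(3, 1)): offset=2, physical=[B,A,C,F,E,D], logical=[C,F,E,D,B,A]
After op 6 (rotate(-1)): offset=1, physical=[B,A,C,F,E,D], logical=[A,C,F,E,D,B]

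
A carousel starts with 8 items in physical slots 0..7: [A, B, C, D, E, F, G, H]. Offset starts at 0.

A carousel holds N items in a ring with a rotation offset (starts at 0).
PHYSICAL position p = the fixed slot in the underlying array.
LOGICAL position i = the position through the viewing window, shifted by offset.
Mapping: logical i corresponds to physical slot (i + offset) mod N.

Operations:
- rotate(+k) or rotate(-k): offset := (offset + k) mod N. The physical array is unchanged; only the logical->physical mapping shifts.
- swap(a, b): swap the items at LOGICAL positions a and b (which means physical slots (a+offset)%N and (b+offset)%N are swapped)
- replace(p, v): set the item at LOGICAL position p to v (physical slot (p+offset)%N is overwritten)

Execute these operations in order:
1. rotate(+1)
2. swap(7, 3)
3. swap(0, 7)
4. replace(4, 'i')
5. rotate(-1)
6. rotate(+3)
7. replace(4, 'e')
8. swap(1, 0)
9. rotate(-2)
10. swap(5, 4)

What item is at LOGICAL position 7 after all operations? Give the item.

Answer: B

Derivation:
After op 1 (rotate(+1)): offset=1, physical=[A,B,C,D,E,F,G,H], logical=[B,C,D,E,F,G,H,A]
After op 2 (swap(7, 3)): offset=1, physical=[E,B,C,D,A,F,G,H], logical=[B,C,D,A,F,G,H,E]
After op 3 (swap(0, 7)): offset=1, physical=[B,E,C,D,A,F,G,H], logical=[E,C,D,A,F,G,H,B]
After op 4 (replace(4, 'i')): offset=1, physical=[B,E,C,D,A,i,G,H], logical=[E,C,D,A,i,G,H,B]
After op 5 (rotate(-1)): offset=0, physical=[B,E,C,D,A,i,G,H], logical=[B,E,C,D,A,i,G,H]
After op 6 (rotate(+3)): offset=3, physical=[B,E,C,D,A,i,G,H], logical=[D,A,i,G,H,B,E,C]
After op 7 (replace(4, 'e')): offset=3, physical=[B,E,C,D,A,i,G,e], logical=[D,A,i,G,e,B,E,C]
After op 8 (swap(1, 0)): offset=3, physical=[B,E,C,A,D,i,G,e], logical=[A,D,i,G,e,B,E,C]
After op 9 (rotate(-2)): offset=1, physical=[B,E,C,A,D,i,G,e], logical=[E,C,A,D,i,G,e,B]
After op 10 (swap(5, 4)): offset=1, physical=[B,E,C,A,D,G,i,e], logical=[E,C,A,D,G,i,e,B]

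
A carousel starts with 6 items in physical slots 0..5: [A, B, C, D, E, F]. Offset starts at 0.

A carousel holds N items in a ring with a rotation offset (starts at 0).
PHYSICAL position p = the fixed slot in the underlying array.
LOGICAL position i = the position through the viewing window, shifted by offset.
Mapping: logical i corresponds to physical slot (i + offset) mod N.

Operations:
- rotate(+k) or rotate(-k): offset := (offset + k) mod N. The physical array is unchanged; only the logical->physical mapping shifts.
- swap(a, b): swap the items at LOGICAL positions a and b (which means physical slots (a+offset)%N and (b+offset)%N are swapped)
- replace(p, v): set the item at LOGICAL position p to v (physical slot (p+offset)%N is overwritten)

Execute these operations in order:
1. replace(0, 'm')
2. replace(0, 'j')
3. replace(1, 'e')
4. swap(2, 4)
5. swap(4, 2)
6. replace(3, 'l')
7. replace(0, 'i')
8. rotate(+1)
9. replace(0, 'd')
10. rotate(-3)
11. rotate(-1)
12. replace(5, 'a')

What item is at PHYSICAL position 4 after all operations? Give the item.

After op 1 (replace(0, 'm')): offset=0, physical=[m,B,C,D,E,F], logical=[m,B,C,D,E,F]
After op 2 (replace(0, 'j')): offset=0, physical=[j,B,C,D,E,F], logical=[j,B,C,D,E,F]
After op 3 (replace(1, 'e')): offset=0, physical=[j,e,C,D,E,F], logical=[j,e,C,D,E,F]
After op 4 (swap(2, 4)): offset=0, physical=[j,e,E,D,C,F], logical=[j,e,E,D,C,F]
After op 5 (swap(4, 2)): offset=0, physical=[j,e,C,D,E,F], logical=[j,e,C,D,E,F]
After op 6 (replace(3, 'l')): offset=0, physical=[j,e,C,l,E,F], logical=[j,e,C,l,E,F]
After op 7 (replace(0, 'i')): offset=0, physical=[i,e,C,l,E,F], logical=[i,e,C,l,E,F]
After op 8 (rotate(+1)): offset=1, physical=[i,e,C,l,E,F], logical=[e,C,l,E,F,i]
After op 9 (replace(0, 'd')): offset=1, physical=[i,d,C,l,E,F], logical=[d,C,l,E,F,i]
After op 10 (rotate(-3)): offset=4, physical=[i,d,C,l,E,F], logical=[E,F,i,d,C,l]
After op 11 (rotate(-1)): offset=3, physical=[i,d,C,l,E,F], logical=[l,E,F,i,d,C]
After op 12 (replace(5, 'a')): offset=3, physical=[i,d,a,l,E,F], logical=[l,E,F,i,d,a]

Answer: E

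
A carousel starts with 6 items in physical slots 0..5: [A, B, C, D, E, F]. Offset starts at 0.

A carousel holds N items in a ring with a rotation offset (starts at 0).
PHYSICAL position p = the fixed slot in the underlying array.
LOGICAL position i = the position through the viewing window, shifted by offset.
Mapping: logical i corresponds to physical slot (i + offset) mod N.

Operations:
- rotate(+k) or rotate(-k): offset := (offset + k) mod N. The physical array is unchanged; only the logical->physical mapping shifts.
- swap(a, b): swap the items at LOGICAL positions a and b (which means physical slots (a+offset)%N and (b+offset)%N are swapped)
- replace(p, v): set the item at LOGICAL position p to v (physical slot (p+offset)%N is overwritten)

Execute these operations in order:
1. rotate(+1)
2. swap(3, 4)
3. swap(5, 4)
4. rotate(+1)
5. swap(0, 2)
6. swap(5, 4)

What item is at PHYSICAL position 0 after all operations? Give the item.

Answer: B

Derivation:
After op 1 (rotate(+1)): offset=1, physical=[A,B,C,D,E,F], logical=[B,C,D,E,F,A]
After op 2 (swap(3, 4)): offset=1, physical=[A,B,C,D,F,E], logical=[B,C,D,F,E,A]
After op 3 (swap(5, 4)): offset=1, physical=[E,B,C,D,F,A], logical=[B,C,D,F,A,E]
After op 4 (rotate(+1)): offset=2, physical=[E,B,C,D,F,A], logical=[C,D,F,A,E,B]
After op 5 (swap(0, 2)): offset=2, physical=[E,B,F,D,C,A], logical=[F,D,C,A,E,B]
After op 6 (swap(5, 4)): offset=2, physical=[B,E,F,D,C,A], logical=[F,D,C,A,B,E]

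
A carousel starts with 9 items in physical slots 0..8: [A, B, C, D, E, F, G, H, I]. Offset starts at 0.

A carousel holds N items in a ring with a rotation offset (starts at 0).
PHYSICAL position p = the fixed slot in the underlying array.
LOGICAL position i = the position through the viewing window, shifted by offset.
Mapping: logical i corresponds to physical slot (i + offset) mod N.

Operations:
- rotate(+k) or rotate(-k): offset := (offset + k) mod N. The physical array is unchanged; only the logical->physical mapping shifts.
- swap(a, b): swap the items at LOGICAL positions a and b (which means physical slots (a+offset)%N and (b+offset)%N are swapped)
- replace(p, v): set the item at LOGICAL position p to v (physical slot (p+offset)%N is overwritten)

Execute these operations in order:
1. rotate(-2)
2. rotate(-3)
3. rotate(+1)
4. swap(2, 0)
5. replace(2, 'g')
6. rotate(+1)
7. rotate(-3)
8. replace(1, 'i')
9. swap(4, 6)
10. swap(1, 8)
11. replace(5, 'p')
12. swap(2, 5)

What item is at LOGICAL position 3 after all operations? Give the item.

After op 1 (rotate(-2)): offset=7, physical=[A,B,C,D,E,F,G,H,I], logical=[H,I,A,B,C,D,E,F,G]
After op 2 (rotate(-3)): offset=4, physical=[A,B,C,D,E,F,G,H,I], logical=[E,F,G,H,I,A,B,C,D]
After op 3 (rotate(+1)): offset=5, physical=[A,B,C,D,E,F,G,H,I], logical=[F,G,H,I,A,B,C,D,E]
After op 4 (swap(2, 0)): offset=5, physical=[A,B,C,D,E,H,G,F,I], logical=[H,G,F,I,A,B,C,D,E]
After op 5 (replace(2, 'g')): offset=5, physical=[A,B,C,D,E,H,G,g,I], logical=[H,G,g,I,A,B,C,D,E]
After op 6 (rotate(+1)): offset=6, physical=[A,B,C,D,E,H,G,g,I], logical=[G,g,I,A,B,C,D,E,H]
After op 7 (rotate(-3)): offset=3, physical=[A,B,C,D,E,H,G,g,I], logical=[D,E,H,G,g,I,A,B,C]
After op 8 (replace(1, 'i')): offset=3, physical=[A,B,C,D,i,H,G,g,I], logical=[D,i,H,G,g,I,A,B,C]
After op 9 (swap(4, 6)): offset=3, physical=[g,B,C,D,i,H,G,A,I], logical=[D,i,H,G,A,I,g,B,C]
After op 10 (swap(1, 8)): offset=3, physical=[g,B,i,D,C,H,G,A,I], logical=[D,C,H,G,A,I,g,B,i]
After op 11 (replace(5, 'p')): offset=3, physical=[g,B,i,D,C,H,G,A,p], logical=[D,C,H,G,A,p,g,B,i]
After op 12 (swap(2, 5)): offset=3, physical=[g,B,i,D,C,p,G,A,H], logical=[D,C,p,G,A,H,g,B,i]

Answer: G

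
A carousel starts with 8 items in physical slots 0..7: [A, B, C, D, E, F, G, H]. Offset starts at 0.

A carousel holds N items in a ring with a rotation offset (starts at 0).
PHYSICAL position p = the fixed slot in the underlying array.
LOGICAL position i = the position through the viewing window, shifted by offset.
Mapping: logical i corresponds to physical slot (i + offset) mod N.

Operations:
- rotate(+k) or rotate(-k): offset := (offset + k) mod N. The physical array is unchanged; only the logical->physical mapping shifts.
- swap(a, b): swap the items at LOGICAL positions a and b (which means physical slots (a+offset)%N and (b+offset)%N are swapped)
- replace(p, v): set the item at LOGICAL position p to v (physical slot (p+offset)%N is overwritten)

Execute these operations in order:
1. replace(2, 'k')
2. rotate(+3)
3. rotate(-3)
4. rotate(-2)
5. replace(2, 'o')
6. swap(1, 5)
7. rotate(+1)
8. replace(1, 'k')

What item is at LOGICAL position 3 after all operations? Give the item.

After op 1 (replace(2, 'k')): offset=0, physical=[A,B,k,D,E,F,G,H], logical=[A,B,k,D,E,F,G,H]
After op 2 (rotate(+3)): offset=3, physical=[A,B,k,D,E,F,G,H], logical=[D,E,F,G,H,A,B,k]
After op 3 (rotate(-3)): offset=0, physical=[A,B,k,D,E,F,G,H], logical=[A,B,k,D,E,F,G,H]
After op 4 (rotate(-2)): offset=6, physical=[A,B,k,D,E,F,G,H], logical=[G,H,A,B,k,D,E,F]
After op 5 (replace(2, 'o')): offset=6, physical=[o,B,k,D,E,F,G,H], logical=[G,H,o,B,k,D,E,F]
After op 6 (swap(1, 5)): offset=6, physical=[o,B,k,H,E,F,G,D], logical=[G,D,o,B,k,H,E,F]
After op 7 (rotate(+1)): offset=7, physical=[o,B,k,H,E,F,G,D], logical=[D,o,B,k,H,E,F,G]
After op 8 (replace(1, 'k')): offset=7, physical=[k,B,k,H,E,F,G,D], logical=[D,k,B,k,H,E,F,G]

Answer: k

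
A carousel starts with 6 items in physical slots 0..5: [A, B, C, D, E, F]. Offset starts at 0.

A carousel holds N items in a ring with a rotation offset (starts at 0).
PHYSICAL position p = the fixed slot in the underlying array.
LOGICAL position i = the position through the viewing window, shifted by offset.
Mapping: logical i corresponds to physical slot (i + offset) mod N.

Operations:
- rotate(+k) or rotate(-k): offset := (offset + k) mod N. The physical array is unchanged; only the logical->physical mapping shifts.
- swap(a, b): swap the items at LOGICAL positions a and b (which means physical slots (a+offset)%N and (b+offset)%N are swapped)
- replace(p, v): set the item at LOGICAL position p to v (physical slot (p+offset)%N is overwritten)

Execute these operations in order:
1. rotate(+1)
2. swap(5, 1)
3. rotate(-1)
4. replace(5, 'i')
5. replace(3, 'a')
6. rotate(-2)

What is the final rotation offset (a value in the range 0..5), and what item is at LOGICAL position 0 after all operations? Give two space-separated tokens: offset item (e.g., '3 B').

After op 1 (rotate(+1)): offset=1, physical=[A,B,C,D,E,F], logical=[B,C,D,E,F,A]
After op 2 (swap(5, 1)): offset=1, physical=[C,B,A,D,E,F], logical=[B,A,D,E,F,C]
After op 3 (rotate(-1)): offset=0, physical=[C,B,A,D,E,F], logical=[C,B,A,D,E,F]
After op 4 (replace(5, 'i')): offset=0, physical=[C,B,A,D,E,i], logical=[C,B,A,D,E,i]
After op 5 (replace(3, 'a')): offset=0, physical=[C,B,A,a,E,i], logical=[C,B,A,a,E,i]
After op 6 (rotate(-2)): offset=4, physical=[C,B,A,a,E,i], logical=[E,i,C,B,A,a]

Answer: 4 E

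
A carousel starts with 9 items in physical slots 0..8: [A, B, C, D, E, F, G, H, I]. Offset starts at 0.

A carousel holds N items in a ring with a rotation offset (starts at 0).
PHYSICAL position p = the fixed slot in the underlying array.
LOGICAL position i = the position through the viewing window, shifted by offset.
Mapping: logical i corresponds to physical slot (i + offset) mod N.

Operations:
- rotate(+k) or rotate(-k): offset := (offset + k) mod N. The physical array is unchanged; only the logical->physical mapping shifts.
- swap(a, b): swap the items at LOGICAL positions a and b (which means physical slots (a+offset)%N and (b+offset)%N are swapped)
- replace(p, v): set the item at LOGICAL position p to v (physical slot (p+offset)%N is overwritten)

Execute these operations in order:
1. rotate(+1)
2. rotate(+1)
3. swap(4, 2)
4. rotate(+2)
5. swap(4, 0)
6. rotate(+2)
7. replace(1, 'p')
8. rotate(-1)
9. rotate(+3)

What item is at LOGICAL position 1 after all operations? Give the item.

Answer: A

Derivation:
After op 1 (rotate(+1)): offset=1, physical=[A,B,C,D,E,F,G,H,I], logical=[B,C,D,E,F,G,H,I,A]
After op 2 (rotate(+1)): offset=2, physical=[A,B,C,D,E,F,G,H,I], logical=[C,D,E,F,G,H,I,A,B]
After op 3 (swap(4, 2)): offset=2, physical=[A,B,C,D,G,F,E,H,I], logical=[C,D,G,F,E,H,I,A,B]
After op 4 (rotate(+2)): offset=4, physical=[A,B,C,D,G,F,E,H,I], logical=[G,F,E,H,I,A,B,C,D]
After op 5 (swap(4, 0)): offset=4, physical=[A,B,C,D,I,F,E,H,G], logical=[I,F,E,H,G,A,B,C,D]
After op 6 (rotate(+2)): offset=6, physical=[A,B,C,D,I,F,E,H,G], logical=[E,H,G,A,B,C,D,I,F]
After op 7 (replace(1, 'p')): offset=6, physical=[A,B,C,D,I,F,E,p,G], logical=[E,p,G,A,B,C,D,I,F]
After op 8 (rotate(-1)): offset=5, physical=[A,B,C,D,I,F,E,p,G], logical=[F,E,p,G,A,B,C,D,I]
After op 9 (rotate(+3)): offset=8, physical=[A,B,C,D,I,F,E,p,G], logical=[G,A,B,C,D,I,F,E,p]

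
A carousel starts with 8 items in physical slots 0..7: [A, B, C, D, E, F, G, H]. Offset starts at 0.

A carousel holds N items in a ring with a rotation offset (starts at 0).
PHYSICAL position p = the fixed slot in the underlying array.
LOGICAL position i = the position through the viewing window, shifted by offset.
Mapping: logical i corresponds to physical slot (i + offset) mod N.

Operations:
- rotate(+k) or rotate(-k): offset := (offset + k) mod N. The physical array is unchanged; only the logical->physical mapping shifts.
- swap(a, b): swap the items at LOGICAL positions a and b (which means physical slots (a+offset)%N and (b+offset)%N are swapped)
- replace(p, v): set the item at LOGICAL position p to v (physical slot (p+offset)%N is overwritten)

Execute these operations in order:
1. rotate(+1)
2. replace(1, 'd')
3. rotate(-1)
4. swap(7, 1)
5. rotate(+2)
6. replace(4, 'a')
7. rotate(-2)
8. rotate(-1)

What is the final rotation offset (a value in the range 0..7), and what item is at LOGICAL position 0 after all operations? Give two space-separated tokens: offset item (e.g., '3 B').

After op 1 (rotate(+1)): offset=1, physical=[A,B,C,D,E,F,G,H], logical=[B,C,D,E,F,G,H,A]
After op 2 (replace(1, 'd')): offset=1, physical=[A,B,d,D,E,F,G,H], logical=[B,d,D,E,F,G,H,A]
After op 3 (rotate(-1)): offset=0, physical=[A,B,d,D,E,F,G,H], logical=[A,B,d,D,E,F,G,H]
After op 4 (swap(7, 1)): offset=0, physical=[A,H,d,D,E,F,G,B], logical=[A,H,d,D,E,F,G,B]
After op 5 (rotate(+2)): offset=2, physical=[A,H,d,D,E,F,G,B], logical=[d,D,E,F,G,B,A,H]
After op 6 (replace(4, 'a')): offset=2, physical=[A,H,d,D,E,F,a,B], logical=[d,D,E,F,a,B,A,H]
After op 7 (rotate(-2)): offset=0, physical=[A,H,d,D,E,F,a,B], logical=[A,H,d,D,E,F,a,B]
After op 8 (rotate(-1)): offset=7, physical=[A,H,d,D,E,F,a,B], logical=[B,A,H,d,D,E,F,a]

Answer: 7 B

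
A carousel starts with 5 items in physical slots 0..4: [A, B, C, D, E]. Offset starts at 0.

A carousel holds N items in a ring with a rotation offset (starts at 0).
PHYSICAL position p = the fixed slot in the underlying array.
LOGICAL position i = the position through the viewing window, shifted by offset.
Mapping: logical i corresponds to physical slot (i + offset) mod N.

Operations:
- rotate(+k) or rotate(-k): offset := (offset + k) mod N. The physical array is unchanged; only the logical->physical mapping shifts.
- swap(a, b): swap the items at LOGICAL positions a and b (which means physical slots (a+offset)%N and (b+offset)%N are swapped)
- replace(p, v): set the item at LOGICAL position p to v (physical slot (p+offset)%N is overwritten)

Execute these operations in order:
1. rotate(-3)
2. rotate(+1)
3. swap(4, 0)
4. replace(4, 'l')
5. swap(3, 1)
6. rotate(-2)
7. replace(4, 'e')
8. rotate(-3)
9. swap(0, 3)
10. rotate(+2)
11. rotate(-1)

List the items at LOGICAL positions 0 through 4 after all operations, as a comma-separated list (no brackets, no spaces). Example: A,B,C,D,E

Answer: B,e,C,l,E

Derivation:
After op 1 (rotate(-3)): offset=2, physical=[A,B,C,D,E], logical=[C,D,E,A,B]
After op 2 (rotate(+1)): offset=3, physical=[A,B,C,D,E], logical=[D,E,A,B,C]
After op 3 (swap(4, 0)): offset=3, physical=[A,B,D,C,E], logical=[C,E,A,B,D]
After op 4 (replace(4, 'l')): offset=3, physical=[A,B,l,C,E], logical=[C,E,A,B,l]
After op 5 (swap(3, 1)): offset=3, physical=[A,E,l,C,B], logical=[C,B,A,E,l]
After op 6 (rotate(-2)): offset=1, physical=[A,E,l,C,B], logical=[E,l,C,B,A]
After op 7 (replace(4, 'e')): offset=1, physical=[e,E,l,C,B], logical=[E,l,C,B,e]
After op 8 (rotate(-3)): offset=3, physical=[e,E,l,C,B], logical=[C,B,e,E,l]
After op 9 (swap(0, 3)): offset=3, physical=[e,C,l,E,B], logical=[E,B,e,C,l]
After op 10 (rotate(+2)): offset=0, physical=[e,C,l,E,B], logical=[e,C,l,E,B]
After op 11 (rotate(-1)): offset=4, physical=[e,C,l,E,B], logical=[B,e,C,l,E]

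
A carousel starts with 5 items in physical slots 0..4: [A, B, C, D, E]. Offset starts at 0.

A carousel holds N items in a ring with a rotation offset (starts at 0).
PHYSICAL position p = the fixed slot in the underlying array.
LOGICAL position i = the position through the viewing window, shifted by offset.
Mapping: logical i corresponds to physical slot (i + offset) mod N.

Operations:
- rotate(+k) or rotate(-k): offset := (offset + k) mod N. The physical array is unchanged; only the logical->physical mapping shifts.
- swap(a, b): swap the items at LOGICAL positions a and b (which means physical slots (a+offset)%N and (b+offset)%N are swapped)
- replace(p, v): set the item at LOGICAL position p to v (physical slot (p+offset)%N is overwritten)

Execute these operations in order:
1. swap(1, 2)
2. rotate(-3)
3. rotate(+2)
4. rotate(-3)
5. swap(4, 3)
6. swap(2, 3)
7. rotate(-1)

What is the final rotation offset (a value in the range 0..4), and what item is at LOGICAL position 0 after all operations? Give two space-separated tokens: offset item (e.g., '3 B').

Answer: 0 E

Derivation:
After op 1 (swap(1, 2)): offset=0, physical=[A,C,B,D,E], logical=[A,C,B,D,E]
After op 2 (rotate(-3)): offset=2, physical=[A,C,B,D,E], logical=[B,D,E,A,C]
After op 3 (rotate(+2)): offset=4, physical=[A,C,B,D,E], logical=[E,A,C,B,D]
After op 4 (rotate(-3)): offset=1, physical=[A,C,B,D,E], logical=[C,B,D,E,A]
After op 5 (swap(4, 3)): offset=1, physical=[E,C,B,D,A], logical=[C,B,D,A,E]
After op 6 (swap(2, 3)): offset=1, physical=[E,C,B,A,D], logical=[C,B,A,D,E]
After op 7 (rotate(-1)): offset=0, physical=[E,C,B,A,D], logical=[E,C,B,A,D]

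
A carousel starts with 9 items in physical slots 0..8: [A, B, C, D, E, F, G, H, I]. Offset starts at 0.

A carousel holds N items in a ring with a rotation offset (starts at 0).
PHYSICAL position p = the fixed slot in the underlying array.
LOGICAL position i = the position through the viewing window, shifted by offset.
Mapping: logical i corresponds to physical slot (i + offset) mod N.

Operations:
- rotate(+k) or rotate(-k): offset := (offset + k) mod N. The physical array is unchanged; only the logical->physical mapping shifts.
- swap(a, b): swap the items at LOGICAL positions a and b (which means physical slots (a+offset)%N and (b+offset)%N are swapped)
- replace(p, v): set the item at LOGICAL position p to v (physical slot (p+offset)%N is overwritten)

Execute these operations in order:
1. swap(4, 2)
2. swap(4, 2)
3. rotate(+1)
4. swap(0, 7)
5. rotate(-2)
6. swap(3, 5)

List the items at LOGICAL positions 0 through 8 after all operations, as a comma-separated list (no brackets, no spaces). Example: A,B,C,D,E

Answer: B,A,I,E,D,C,F,G,H

Derivation:
After op 1 (swap(4, 2)): offset=0, physical=[A,B,E,D,C,F,G,H,I], logical=[A,B,E,D,C,F,G,H,I]
After op 2 (swap(4, 2)): offset=0, physical=[A,B,C,D,E,F,G,H,I], logical=[A,B,C,D,E,F,G,H,I]
After op 3 (rotate(+1)): offset=1, physical=[A,B,C,D,E,F,G,H,I], logical=[B,C,D,E,F,G,H,I,A]
After op 4 (swap(0, 7)): offset=1, physical=[A,I,C,D,E,F,G,H,B], logical=[I,C,D,E,F,G,H,B,A]
After op 5 (rotate(-2)): offset=8, physical=[A,I,C,D,E,F,G,H,B], logical=[B,A,I,C,D,E,F,G,H]
After op 6 (swap(3, 5)): offset=8, physical=[A,I,E,D,C,F,G,H,B], logical=[B,A,I,E,D,C,F,G,H]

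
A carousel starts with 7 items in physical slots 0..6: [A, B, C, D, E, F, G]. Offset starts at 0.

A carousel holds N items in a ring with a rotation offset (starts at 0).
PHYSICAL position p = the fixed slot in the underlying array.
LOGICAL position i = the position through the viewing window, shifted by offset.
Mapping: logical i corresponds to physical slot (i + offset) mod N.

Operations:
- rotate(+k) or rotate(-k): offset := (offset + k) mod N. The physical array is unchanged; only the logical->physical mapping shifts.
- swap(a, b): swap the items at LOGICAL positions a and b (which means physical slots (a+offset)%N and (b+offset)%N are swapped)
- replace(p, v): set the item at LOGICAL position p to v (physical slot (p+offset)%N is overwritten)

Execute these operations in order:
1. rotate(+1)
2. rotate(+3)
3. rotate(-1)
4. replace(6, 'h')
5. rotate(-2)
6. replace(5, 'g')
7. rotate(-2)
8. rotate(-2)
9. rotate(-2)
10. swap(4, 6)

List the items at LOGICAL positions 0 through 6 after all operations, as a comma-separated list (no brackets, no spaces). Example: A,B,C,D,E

Answer: h,D,E,F,B,A,g

Derivation:
After op 1 (rotate(+1)): offset=1, physical=[A,B,C,D,E,F,G], logical=[B,C,D,E,F,G,A]
After op 2 (rotate(+3)): offset=4, physical=[A,B,C,D,E,F,G], logical=[E,F,G,A,B,C,D]
After op 3 (rotate(-1)): offset=3, physical=[A,B,C,D,E,F,G], logical=[D,E,F,G,A,B,C]
After op 4 (replace(6, 'h')): offset=3, physical=[A,B,h,D,E,F,G], logical=[D,E,F,G,A,B,h]
After op 5 (rotate(-2)): offset=1, physical=[A,B,h,D,E,F,G], logical=[B,h,D,E,F,G,A]
After op 6 (replace(5, 'g')): offset=1, physical=[A,B,h,D,E,F,g], logical=[B,h,D,E,F,g,A]
After op 7 (rotate(-2)): offset=6, physical=[A,B,h,D,E,F,g], logical=[g,A,B,h,D,E,F]
After op 8 (rotate(-2)): offset=4, physical=[A,B,h,D,E,F,g], logical=[E,F,g,A,B,h,D]
After op 9 (rotate(-2)): offset=2, physical=[A,B,h,D,E,F,g], logical=[h,D,E,F,g,A,B]
After op 10 (swap(4, 6)): offset=2, physical=[A,g,h,D,E,F,B], logical=[h,D,E,F,B,A,g]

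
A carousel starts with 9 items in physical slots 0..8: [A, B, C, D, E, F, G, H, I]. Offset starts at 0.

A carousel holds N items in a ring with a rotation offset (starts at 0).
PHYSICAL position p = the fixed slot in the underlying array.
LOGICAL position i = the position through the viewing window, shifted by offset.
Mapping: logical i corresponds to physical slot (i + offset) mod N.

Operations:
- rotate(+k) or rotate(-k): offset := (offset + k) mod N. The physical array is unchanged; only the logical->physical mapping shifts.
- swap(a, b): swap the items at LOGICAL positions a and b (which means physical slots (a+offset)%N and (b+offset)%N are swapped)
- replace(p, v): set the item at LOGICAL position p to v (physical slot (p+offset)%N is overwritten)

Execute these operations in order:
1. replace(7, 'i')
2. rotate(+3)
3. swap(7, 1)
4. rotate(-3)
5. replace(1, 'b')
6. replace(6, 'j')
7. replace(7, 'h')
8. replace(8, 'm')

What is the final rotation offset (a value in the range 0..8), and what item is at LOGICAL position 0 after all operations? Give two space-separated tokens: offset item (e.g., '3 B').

After op 1 (replace(7, 'i')): offset=0, physical=[A,B,C,D,E,F,G,i,I], logical=[A,B,C,D,E,F,G,i,I]
After op 2 (rotate(+3)): offset=3, physical=[A,B,C,D,E,F,G,i,I], logical=[D,E,F,G,i,I,A,B,C]
After op 3 (swap(7, 1)): offset=3, physical=[A,E,C,D,B,F,G,i,I], logical=[D,B,F,G,i,I,A,E,C]
After op 4 (rotate(-3)): offset=0, physical=[A,E,C,D,B,F,G,i,I], logical=[A,E,C,D,B,F,G,i,I]
After op 5 (replace(1, 'b')): offset=0, physical=[A,b,C,D,B,F,G,i,I], logical=[A,b,C,D,B,F,G,i,I]
After op 6 (replace(6, 'j')): offset=0, physical=[A,b,C,D,B,F,j,i,I], logical=[A,b,C,D,B,F,j,i,I]
After op 7 (replace(7, 'h')): offset=0, physical=[A,b,C,D,B,F,j,h,I], logical=[A,b,C,D,B,F,j,h,I]
After op 8 (replace(8, 'm')): offset=0, physical=[A,b,C,D,B,F,j,h,m], logical=[A,b,C,D,B,F,j,h,m]

Answer: 0 A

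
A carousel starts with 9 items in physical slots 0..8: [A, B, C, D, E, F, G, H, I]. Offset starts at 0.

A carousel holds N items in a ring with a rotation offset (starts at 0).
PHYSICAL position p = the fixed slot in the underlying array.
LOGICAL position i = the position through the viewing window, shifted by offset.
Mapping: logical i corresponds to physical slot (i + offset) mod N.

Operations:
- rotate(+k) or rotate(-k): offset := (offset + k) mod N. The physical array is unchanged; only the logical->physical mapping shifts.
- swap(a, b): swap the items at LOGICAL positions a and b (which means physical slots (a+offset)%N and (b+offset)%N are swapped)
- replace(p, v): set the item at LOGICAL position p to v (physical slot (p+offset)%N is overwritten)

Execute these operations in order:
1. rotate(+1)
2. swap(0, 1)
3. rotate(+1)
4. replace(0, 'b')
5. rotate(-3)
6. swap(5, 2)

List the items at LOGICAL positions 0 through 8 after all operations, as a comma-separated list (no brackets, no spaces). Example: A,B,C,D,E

After op 1 (rotate(+1)): offset=1, physical=[A,B,C,D,E,F,G,H,I], logical=[B,C,D,E,F,G,H,I,A]
After op 2 (swap(0, 1)): offset=1, physical=[A,C,B,D,E,F,G,H,I], logical=[C,B,D,E,F,G,H,I,A]
After op 3 (rotate(+1)): offset=2, physical=[A,C,B,D,E,F,G,H,I], logical=[B,D,E,F,G,H,I,A,C]
After op 4 (replace(0, 'b')): offset=2, physical=[A,C,b,D,E,F,G,H,I], logical=[b,D,E,F,G,H,I,A,C]
After op 5 (rotate(-3)): offset=8, physical=[A,C,b,D,E,F,G,H,I], logical=[I,A,C,b,D,E,F,G,H]
After op 6 (swap(5, 2)): offset=8, physical=[A,E,b,D,C,F,G,H,I], logical=[I,A,E,b,D,C,F,G,H]

Answer: I,A,E,b,D,C,F,G,H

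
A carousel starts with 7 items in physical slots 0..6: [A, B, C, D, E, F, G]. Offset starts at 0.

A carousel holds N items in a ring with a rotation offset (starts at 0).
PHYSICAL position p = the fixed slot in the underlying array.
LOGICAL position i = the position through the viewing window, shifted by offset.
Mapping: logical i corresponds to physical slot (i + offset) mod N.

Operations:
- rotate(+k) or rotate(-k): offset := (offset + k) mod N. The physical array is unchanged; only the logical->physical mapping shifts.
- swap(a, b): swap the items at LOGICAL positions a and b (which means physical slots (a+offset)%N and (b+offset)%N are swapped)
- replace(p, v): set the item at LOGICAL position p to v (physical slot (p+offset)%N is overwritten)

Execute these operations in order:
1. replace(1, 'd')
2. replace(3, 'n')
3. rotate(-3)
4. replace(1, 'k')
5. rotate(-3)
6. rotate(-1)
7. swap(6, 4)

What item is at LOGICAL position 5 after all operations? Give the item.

After op 1 (replace(1, 'd')): offset=0, physical=[A,d,C,D,E,F,G], logical=[A,d,C,D,E,F,G]
After op 2 (replace(3, 'n')): offset=0, physical=[A,d,C,n,E,F,G], logical=[A,d,C,n,E,F,G]
After op 3 (rotate(-3)): offset=4, physical=[A,d,C,n,E,F,G], logical=[E,F,G,A,d,C,n]
After op 4 (replace(1, 'k')): offset=4, physical=[A,d,C,n,E,k,G], logical=[E,k,G,A,d,C,n]
After op 5 (rotate(-3)): offset=1, physical=[A,d,C,n,E,k,G], logical=[d,C,n,E,k,G,A]
After op 6 (rotate(-1)): offset=0, physical=[A,d,C,n,E,k,G], logical=[A,d,C,n,E,k,G]
After op 7 (swap(6, 4)): offset=0, physical=[A,d,C,n,G,k,E], logical=[A,d,C,n,G,k,E]

Answer: k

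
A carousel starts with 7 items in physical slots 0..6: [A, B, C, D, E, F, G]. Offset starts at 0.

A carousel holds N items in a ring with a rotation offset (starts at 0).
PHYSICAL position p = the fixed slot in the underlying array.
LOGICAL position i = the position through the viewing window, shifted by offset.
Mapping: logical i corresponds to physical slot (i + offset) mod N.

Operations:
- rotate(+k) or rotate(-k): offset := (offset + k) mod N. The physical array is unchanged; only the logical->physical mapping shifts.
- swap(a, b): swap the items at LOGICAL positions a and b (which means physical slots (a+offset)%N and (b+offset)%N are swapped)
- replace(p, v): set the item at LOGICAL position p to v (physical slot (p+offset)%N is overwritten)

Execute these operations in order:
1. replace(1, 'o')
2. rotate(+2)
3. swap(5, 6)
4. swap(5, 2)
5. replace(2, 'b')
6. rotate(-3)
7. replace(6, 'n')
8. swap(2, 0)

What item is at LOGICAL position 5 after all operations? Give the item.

After op 1 (replace(1, 'o')): offset=0, physical=[A,o,C,D,E,F,G], logical=[A,o,C,D,E,F,G]
After op 2 (rotate(+2)): offset=2, physical=[A,o,C,D,E,F,G], logical=[C,D,E,F,G,A,o]
After op 3 (swap(5, 6)): offset=2, physical=[o,A,C,D,E,F,G], logical=[C,D,E,F,G,o,A]
After op 4 (swap(5, 2)): offset=2, physical=[E,A,C,D,o,F,G], logical=[C,D,o,F,G,E,A]
After op 5 (replace(2, 'b')): offset=2, physical=[E,A,C,D,b,F,G], logical=[C,D,b,F,G,E,A]
After op 6 (rotate(-3)): offset=6, physical=[E,A,C,D,b,F,G], logical=[G,E,A,C,D,b,F]
After op 7 (replace(6, 'n')): offset=6, physical=[E,A,C,D,b,n,G], logical=[G,E,A,C,D,b,n]
After op 8 (swap(2, 0)): offset=6, physical=[E,G,C,D,b,n,A], logical=[A,E,G,C,D,b,n]

Answer: b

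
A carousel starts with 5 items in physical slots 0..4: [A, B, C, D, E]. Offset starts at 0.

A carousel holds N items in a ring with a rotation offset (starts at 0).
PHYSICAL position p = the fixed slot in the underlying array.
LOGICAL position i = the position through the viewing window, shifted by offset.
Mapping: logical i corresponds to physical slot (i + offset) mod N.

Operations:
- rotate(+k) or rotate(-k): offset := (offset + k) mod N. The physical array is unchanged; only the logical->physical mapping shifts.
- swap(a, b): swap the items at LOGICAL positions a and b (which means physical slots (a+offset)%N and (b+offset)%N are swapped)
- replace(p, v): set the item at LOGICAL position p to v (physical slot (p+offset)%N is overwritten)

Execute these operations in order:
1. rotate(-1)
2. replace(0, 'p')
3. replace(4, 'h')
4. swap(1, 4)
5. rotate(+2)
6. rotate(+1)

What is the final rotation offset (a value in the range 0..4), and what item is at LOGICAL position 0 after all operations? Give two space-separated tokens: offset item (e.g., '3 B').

Answer: 2 C

Derivation:
After op 1 (rotate(-1)): offset=4, physical=[A,B,C,D,E], logical=[E,A,B,C,D]
After op 2 (replace(0, 'p')): offset=4, physical=[A,B,C,D,p], logical=[p,A,B,C,D]
After op 3 (replace(4, 'h')): offset=4, physical=[A,B,C,h,p], logical=[p,A,B,C,h]
After op 4 (swap(1, 4)): offset=4, physical=[h,B,C,A,p], logical=[p,h,B,C,A]
After op 5 (rotate(+2)): offset=1, physical=[h,B,C,A,p], logical=[B,C,A,p,h]
After op 6 (rotate(+1)): offset=2, physical=[h,B,C,A,p], logical=[C,A,p,h,B]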